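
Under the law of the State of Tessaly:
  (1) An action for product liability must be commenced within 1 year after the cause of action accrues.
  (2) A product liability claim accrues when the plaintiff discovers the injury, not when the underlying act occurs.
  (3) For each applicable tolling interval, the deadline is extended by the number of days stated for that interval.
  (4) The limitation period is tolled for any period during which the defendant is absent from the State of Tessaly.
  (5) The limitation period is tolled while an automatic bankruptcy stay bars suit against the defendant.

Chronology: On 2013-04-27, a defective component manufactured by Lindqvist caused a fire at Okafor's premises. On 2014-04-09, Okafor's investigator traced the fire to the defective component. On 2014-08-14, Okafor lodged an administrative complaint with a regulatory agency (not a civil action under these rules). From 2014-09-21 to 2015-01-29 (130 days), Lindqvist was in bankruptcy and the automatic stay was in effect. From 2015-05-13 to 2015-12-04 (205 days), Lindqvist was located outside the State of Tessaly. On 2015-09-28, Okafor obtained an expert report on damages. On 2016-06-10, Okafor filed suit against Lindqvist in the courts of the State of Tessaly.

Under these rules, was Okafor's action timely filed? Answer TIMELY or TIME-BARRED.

The claim did not accrue until Okafor discovered the injury on 2014-04-09; the 2013-04-27 act date does not start the clock under the stated rule.
The untolled deadline — 1 year after 2014-04-09 — is 2015-04-09.
The period was tolled for 130 days by the automatic bankruptcy stay (2014-09-21 to 2015-01-29), pushing the deadline to 2015-08-17.
Because the defendant's absence from the jurisdiction ran from 2015-05-13 to 2015-12-04, the deadline is extended by 205 days to 2016-03-09.
None of the other events listed affects the running of the period under the stated rules.
Okafor filed on 2016-06-10, after the 2016-03-09 deadline, so the action is time-barred.

TIME-BARRED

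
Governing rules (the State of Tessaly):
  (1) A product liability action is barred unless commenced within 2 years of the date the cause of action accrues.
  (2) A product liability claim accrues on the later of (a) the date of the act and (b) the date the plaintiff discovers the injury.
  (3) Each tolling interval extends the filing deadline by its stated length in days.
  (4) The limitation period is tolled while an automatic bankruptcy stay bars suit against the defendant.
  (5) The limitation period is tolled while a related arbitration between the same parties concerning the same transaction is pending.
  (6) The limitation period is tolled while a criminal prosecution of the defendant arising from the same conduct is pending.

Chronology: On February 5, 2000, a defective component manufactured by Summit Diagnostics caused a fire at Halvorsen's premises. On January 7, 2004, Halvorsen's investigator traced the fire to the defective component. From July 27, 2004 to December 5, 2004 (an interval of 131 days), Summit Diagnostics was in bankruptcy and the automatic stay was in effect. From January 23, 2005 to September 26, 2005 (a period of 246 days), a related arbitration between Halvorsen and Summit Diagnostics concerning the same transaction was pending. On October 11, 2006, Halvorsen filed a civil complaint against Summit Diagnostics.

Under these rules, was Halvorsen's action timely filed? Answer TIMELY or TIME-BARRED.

Because discovery on January 7, 2004 post-dates the February 5, 2000 act, accrual under the later-of rule falls on January 7, 2004.
The untolled deadline — 2 years after January 7, 2004 — is January 7, 2006.
The period was tolled for 131 days by the automatic bankruptcy stay (July 27, 2004 to December 5, 2004), pushing the deadline to May 18, 2006.
Because the pending related arbitration ran from January 23, 2005 to September 26, 2005, the deadline is extended by 246 days to January 19, 2007.
The October 11, 2006 filing precedes the January 19, 2007 deadline; the claim is timely.

TIMELY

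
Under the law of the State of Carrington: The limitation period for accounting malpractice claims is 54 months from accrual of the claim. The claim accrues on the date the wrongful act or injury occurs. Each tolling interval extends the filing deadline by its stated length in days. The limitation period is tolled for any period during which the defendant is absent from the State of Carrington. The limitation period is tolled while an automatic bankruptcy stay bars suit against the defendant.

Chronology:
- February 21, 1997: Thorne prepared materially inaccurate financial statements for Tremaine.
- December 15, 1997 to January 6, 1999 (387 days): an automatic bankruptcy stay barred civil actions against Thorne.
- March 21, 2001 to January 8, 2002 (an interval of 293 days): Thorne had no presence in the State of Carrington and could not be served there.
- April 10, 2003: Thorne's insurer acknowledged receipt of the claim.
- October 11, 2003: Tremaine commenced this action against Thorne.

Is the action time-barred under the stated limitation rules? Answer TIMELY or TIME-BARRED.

The limitation period began to run on February 21, 1997.
Adding the 54 months base period to February 21, 1997 gives a deadline of August 21, 2001, before any tolling.
The period was tolled for 387 days by the automatic bankruptcy stay (December 15, 1997 to January 6, 1999), pushing the deadline to September 12, 2002.
Because the defendant's absence from the jurisdiction ran from March 21, 2001 to January 8, 2002, the deadline is extended by 293 days to July 2, 2003.
Nothing else in the chronology tolls or restarts the period.
Tremaine filed on October 11, 2003, after the July 2, 2003 deadline, so the action is time-barred.

TIME-BARRED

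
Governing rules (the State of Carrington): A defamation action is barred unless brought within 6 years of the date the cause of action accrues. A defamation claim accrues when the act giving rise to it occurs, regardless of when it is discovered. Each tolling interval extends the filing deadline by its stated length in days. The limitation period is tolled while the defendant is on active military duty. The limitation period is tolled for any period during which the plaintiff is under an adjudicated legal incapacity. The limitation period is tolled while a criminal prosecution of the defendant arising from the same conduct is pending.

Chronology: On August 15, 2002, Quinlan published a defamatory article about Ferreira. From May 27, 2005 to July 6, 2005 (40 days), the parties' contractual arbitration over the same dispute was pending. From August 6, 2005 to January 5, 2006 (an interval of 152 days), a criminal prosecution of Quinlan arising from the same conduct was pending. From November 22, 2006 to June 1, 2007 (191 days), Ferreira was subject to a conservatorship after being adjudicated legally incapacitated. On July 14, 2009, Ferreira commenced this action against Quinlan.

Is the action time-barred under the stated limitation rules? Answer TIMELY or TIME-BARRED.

The cause of action accrued on August 15, 2002, the date of the act.
6 years from August 15, 2002 is August 15, 2008.
Because the pending criminal prosecution ran from August 6, 2005 to January 5, 2006, the deadline is extended by 152 days to January 14, 2009.
The plaintiff's legal incapacity from November 22, 2006 to June 1, 2007 tolled the period for 191 days, extending the deadline to July 24, 2009.
Although a pending arbitration ran from May 27, 2005 to July 6, 2005, the stated rules do not make that a tolling event, so it is disregarded.
The July 14, 2009 filing precedes the July 24, 2009 deadline; the claim is timely.

TIMELY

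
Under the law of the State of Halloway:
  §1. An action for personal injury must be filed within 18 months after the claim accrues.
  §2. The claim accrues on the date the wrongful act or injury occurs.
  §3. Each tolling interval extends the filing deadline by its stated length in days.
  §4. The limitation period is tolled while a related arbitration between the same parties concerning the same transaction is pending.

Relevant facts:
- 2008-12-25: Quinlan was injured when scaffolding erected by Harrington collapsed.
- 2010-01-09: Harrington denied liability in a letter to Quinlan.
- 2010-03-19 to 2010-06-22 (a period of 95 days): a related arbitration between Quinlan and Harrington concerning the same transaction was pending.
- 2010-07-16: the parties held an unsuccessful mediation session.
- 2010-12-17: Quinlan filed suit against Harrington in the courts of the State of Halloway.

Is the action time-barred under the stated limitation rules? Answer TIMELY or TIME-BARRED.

The limitation period began to run on 2008-12-25.
The untolled deadline — 18 months after 2008-12-25 — is 2010-06-25.
The pending related arbitration from 2010-03-19 to 2010-06-22 tolled the period for 95 days, extending the deadline to 2010-09-28.
Nothing else in the chronology tolls or restarts the period.
The 2010-12-17 filing falls after the 2010-09-28 deadline; the claim is time-barred.

TIME-BARRED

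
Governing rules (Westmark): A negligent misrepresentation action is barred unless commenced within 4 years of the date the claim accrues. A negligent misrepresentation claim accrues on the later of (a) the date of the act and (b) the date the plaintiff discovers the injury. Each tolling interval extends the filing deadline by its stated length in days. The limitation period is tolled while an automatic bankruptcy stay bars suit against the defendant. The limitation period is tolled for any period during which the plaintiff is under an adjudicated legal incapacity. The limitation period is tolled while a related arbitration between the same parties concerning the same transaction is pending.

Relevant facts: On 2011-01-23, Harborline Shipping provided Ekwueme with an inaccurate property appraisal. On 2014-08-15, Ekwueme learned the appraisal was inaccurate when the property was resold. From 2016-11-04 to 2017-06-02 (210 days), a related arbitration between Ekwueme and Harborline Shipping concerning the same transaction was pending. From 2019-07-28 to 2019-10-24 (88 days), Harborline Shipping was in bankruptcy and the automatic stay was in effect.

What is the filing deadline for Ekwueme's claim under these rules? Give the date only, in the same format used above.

2019-03-13

Taking the later of the act (2011-01-23) and discovery (2014-08-15), the claim accrued on 2014-08-15.
The untolled deadline — 4 years after 2014-08-15 — is 2018-08-15.
The period was tolled for 210 days by the pending related arbitration (2016-11-04 to 2017-06-02), pushing the deadline to 2019-03-13.
By the time the automatic bankruptcy stay began on 2019-07-28, the limitation period had already expired on 2019-03-13; that interval cannot revive it.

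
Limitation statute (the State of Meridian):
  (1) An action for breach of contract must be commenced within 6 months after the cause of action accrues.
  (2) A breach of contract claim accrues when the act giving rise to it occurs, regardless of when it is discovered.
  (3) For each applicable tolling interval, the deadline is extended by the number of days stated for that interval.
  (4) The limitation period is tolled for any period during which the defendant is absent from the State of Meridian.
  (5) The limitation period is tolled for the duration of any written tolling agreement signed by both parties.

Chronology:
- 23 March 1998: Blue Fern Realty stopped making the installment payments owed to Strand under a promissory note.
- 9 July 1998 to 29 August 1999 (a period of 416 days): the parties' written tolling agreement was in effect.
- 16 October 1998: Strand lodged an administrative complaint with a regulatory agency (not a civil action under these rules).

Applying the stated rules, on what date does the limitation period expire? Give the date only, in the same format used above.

13 November 1999

The limitation period began to run on 23 March 1998.
Adding the 6 months base period to 23 March 1998 gives a deadline of 23 September 1998, before any tolling.
The period was tolled for 416 days by the written tolling agreement (9 July 1998 to 29 August 1999), pushing the deadline to 13 November 1999.
None of the other events listed affects the running of the period under the stated rules.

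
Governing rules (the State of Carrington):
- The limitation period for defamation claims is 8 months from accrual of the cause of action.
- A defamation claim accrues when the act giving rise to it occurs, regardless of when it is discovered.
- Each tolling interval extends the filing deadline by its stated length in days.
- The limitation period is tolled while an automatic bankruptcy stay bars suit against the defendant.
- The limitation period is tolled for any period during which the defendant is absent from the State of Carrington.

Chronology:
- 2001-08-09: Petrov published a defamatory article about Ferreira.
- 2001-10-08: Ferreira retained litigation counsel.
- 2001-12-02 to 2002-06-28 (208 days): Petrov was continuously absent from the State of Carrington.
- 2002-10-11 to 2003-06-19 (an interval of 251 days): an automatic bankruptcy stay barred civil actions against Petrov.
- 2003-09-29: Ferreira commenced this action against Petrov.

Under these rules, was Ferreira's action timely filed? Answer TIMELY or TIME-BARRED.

The cause of action accrued on 2001-08-09, the date of the act.
Adding the 8 months base period to 2001-08-09 gives a deadline of 2002-04-09, before any tolling.
Because the defendant's absence from the jurisdiction ran from 2001-12-02 to 2002-06-28, the deadline is extended by 208 days to 2002-11-03.
The automatic bankruptcy stay from 2002-10-11 to 2003-06-19 tolled the period for 251 days, extending the deadline to 2003-07-12.
Nothing else in the chronology tolls or restarts the period.
Filing on 2003-09-29 missed the 2003-07-12 deadline — the action is time-barred.

TIME-BARRED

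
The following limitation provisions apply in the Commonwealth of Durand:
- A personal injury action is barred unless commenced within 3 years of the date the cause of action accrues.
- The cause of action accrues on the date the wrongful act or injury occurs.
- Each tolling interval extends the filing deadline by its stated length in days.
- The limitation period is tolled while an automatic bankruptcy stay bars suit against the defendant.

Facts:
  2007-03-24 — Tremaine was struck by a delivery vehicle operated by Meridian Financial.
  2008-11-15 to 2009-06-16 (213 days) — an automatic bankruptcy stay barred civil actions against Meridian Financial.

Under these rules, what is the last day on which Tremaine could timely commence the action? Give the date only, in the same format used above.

The cause of action accrued on 2007-03-24, the date of the act.
3 years from 2007-03-24 is 2010-03-24.
The automatic bankruptcy stay from 2008-11-15 to 2009-06-16 tolled the period for 213 days, extending the deadline to 2010-10-23.

2010-10-23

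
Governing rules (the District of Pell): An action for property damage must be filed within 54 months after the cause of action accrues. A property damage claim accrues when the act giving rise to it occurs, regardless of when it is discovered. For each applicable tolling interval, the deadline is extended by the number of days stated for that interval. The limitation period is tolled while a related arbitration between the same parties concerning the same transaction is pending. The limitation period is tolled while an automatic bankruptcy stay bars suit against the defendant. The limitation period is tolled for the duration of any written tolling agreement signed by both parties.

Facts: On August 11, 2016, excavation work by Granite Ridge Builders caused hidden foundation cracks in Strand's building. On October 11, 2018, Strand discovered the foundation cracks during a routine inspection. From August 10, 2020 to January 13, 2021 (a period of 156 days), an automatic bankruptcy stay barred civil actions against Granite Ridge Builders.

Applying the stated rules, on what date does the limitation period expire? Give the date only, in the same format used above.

July 17, 2021

The claim accrued on August 11, 2016, when the wrongful act occurred; under the stated occurrence rule the October 11, 2018 discovery does not delay accrual.
Adding the 54 months base period to August 11, 2016 gives a deadline of February 11, 2021, before any tolling.
The automatic bankruptcy stay from August 10, 2020 to January 13, 2021 tolled the period for 156 days, extending the deadline to July 17, 2021.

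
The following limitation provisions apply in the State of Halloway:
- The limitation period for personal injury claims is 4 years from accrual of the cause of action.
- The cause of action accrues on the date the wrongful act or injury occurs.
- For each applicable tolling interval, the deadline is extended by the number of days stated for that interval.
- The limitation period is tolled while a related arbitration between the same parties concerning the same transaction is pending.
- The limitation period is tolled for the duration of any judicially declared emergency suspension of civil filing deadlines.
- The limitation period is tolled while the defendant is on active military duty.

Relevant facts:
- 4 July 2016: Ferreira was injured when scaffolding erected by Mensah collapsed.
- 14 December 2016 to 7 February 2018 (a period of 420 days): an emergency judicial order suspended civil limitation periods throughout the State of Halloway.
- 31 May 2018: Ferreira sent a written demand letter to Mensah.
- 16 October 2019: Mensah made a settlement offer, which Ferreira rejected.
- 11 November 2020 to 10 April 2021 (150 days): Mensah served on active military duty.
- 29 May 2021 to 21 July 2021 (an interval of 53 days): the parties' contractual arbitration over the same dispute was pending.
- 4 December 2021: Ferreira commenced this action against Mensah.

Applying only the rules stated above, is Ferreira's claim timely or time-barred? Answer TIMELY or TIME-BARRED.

TIMELY

The limitation period began to run on 4 July 2016.
Adding the 4 years base period to 4 July 2016 gives a deadline of 4 July 2020, before any tolling.
The emergency suspension of filing deadlines from 14 December 2016 to 7 February 2018 tolled the period for 420 days, extending the deadline to 28 August 2021.
The period was tolled for 150 days by the defendant's active military service (11 November 2020 to 10 April 2021), pushing the deadline to 25 January 2022.
The period was tolled for 53 days by the pending related arbitration (29 May 2021 to 21 July 2021), pushing the deadline to 19 March 2022.
The other events in the timeline have no effect on the limitation period under the stated rules.
Filing on 4 December 2021 beat the 19 March 2022 deadline — the action is timely.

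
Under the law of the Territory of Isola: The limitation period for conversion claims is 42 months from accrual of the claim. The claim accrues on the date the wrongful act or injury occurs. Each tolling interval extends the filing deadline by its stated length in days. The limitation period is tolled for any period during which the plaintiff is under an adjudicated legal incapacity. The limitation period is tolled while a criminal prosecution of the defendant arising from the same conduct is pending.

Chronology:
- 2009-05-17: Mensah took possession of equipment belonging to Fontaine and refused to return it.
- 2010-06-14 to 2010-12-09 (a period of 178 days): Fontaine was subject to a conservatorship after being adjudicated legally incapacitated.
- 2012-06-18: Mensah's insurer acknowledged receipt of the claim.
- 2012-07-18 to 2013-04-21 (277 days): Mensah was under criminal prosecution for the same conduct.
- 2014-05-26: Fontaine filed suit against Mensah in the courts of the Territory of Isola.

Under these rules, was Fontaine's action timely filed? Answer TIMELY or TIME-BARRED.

TIME-BARRED

The claim accrued on 2009-05-17, when the wrongful act occurred.
42 months from 2009-05-17 is 2012-11-17.
Because the plaintiff's legal incapacity ran from 2010-06-14 to 2010-12-09, the deadline is extended by 178 days to 2013-05-14.
The period was tolled for 277 days by the pending criminal prosecution (2012-07-18 to 2013-04-21), pushing the deadline to 2014-02-15.
None of the other events listed affects the running of the period under the stated rules.
Filing on 2014-05-26 missed the 2014-02-15 deadline — the action is time-barred.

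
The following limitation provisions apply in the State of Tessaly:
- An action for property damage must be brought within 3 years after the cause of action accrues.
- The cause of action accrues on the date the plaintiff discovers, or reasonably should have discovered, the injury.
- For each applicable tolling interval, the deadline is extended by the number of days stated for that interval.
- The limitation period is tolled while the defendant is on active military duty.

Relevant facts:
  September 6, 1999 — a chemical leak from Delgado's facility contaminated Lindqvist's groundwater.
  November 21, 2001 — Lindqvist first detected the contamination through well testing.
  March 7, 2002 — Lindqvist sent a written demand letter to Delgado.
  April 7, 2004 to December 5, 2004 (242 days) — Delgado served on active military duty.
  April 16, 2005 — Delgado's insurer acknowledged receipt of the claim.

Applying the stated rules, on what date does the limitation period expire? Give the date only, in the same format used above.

July 21, 2005

Under the discovery rule, the claim accrued on November 21, 2001, when Lindqvist discovered the injury — not on the September 6, 1999 date of the underlying act.
Adding the 3 years base period to November 21, 2001 gives a deadline of November 21, 2004, before any tolling.
The defendant's active military service from April 7, 2004 to December 5, 2004 tolled the period for 242 days, extending the deadline to July 21, 2005.
The other events in the timeline have no effect on the limitation period under the stated rules.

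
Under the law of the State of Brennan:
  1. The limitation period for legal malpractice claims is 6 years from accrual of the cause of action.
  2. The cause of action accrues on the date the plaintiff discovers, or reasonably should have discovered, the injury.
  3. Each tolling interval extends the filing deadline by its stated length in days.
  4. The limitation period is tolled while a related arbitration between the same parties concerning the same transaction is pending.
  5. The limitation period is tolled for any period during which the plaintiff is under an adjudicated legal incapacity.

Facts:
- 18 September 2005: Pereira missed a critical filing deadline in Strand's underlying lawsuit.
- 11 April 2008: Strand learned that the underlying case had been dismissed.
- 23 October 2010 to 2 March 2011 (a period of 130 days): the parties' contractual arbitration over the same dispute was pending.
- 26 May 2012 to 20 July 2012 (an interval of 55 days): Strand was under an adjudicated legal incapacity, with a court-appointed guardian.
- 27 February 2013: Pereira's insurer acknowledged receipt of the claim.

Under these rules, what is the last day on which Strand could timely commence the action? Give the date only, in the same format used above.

13 October 2014

Under the discovery rule, the claim accrued on 11 April 2008, when Strand discovered the injury — not on the 18 September 2005 date of the underlying act.
Adding the 6 years base period to 11 April 2008 gives a deadline of 11 April 2014, before any tolling.
The period was tolled for 130 days by the pending related arbitration (23 October 2010 to 2 March 2011), pushing the deadline to 19 August 2014.
The plaintiff's legal incapacity from 26 May 2012 to 20 July 2012 tolled the period for 55 days, extending the deadline to 13 October 2014.
Nothing else in the chronology tolls or restarts the period.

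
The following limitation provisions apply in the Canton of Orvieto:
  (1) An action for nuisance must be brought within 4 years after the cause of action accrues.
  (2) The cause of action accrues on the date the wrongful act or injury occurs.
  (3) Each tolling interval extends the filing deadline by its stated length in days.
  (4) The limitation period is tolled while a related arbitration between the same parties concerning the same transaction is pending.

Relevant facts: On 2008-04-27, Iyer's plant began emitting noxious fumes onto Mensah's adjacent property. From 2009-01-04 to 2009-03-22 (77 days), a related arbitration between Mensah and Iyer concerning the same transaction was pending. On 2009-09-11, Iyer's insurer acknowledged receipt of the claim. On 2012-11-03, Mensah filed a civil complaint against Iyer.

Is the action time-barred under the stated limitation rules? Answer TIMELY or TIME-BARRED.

The limitation period began to run on 2008-04-27.
4 years from 2008-04-27 is 2012-04-27.
The pending related arbitration from 2009-01-04 to 2009-03-22 tolled the period for 77 days, extending the deadline to 2012-07-13.
Nothing else in the chronology tolls or restarts the period.
Filing on 2012-11-03 missed the 2012-07-13 deadline — the action is time-barred.

TIME-BARRED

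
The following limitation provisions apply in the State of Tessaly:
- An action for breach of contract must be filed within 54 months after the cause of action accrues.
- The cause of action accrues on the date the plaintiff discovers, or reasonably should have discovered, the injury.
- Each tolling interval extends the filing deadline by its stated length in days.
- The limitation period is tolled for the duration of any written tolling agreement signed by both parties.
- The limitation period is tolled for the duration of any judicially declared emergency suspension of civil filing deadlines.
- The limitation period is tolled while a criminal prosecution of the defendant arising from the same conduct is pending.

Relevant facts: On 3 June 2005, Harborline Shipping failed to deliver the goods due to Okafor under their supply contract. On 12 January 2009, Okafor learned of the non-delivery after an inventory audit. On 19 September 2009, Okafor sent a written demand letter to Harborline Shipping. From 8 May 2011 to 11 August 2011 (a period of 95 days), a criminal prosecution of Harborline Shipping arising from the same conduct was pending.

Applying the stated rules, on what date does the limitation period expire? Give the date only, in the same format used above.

15 October 2013

The claim did not accrue until Okafor discovered the injury on 12 January 2009; the 3 June 2005 act date does not start the clock under the stated rule.
54 months from 12 January 2009 is 12 July 2013.
Because the pending criminal prosecution ran from 8 May 2011 to 11 August 2011, the deadline is extended by 95 days to 15 October 2013.
The other events in the timeline have no effect on the limitation period under the stated rules.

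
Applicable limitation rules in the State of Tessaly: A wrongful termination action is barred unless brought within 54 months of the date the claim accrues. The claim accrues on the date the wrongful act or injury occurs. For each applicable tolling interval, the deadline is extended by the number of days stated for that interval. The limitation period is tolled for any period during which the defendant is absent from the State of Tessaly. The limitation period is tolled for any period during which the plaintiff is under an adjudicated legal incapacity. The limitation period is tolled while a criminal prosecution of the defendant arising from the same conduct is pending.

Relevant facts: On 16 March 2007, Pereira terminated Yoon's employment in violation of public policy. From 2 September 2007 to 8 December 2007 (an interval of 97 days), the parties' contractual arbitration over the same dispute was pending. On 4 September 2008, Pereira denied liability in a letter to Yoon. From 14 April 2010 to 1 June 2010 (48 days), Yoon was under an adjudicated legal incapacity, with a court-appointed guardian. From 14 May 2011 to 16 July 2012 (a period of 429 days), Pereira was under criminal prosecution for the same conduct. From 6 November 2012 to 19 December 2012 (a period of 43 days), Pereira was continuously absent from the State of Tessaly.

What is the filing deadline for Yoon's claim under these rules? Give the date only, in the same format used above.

The claim accrued on 16 March 2007, when the wrongful act occurred.
Adding the 54 months base period to 16 March 2007 gives a deadline of 16 September 2011, before any tolling.
The period was tolled for 48 days by the plaintiff's legal incapacity (14 April 2010 to 1 June 2010), pushing the deadline to 3 November 2011.
Because the pending criminal prosecution ran from 14 May 2011 to 16 July 2012, the deadline is extended by 429 days to 5 January 2013.
Because the defendant's absence from the jurisdiction ran from 6 November 2012 to 19 December 2012, the deadline is extended by 43 days to 17 February 2013.
The pending related arbitration from 2 September 2007 to 8 December 2007 does not toll the period, because no stated rule makes a pending arbitration a tolling event.
Nothing else in the chronology tolls or restarts the period.

17 February 2013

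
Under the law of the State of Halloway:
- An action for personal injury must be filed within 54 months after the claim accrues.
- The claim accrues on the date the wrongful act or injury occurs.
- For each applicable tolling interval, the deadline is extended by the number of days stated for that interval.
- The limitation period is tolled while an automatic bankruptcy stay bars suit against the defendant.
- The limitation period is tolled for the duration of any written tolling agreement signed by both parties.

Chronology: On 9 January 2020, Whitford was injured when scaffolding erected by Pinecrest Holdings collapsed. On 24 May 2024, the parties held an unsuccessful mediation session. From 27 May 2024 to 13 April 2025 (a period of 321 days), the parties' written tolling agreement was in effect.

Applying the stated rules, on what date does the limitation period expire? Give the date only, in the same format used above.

The claim accrued on 9 January 2020, the date of the act.
The untolled deadline — 54 months after 9 January 2020 — is 9 July 2024.
The written tolling agreement from 27 May 2024 to 13 April 2025 tolled the period for 321 days, extending the deadline to 26 May 2025.
Nothing else in the chronology tolls or restarts the period.

26 May 2025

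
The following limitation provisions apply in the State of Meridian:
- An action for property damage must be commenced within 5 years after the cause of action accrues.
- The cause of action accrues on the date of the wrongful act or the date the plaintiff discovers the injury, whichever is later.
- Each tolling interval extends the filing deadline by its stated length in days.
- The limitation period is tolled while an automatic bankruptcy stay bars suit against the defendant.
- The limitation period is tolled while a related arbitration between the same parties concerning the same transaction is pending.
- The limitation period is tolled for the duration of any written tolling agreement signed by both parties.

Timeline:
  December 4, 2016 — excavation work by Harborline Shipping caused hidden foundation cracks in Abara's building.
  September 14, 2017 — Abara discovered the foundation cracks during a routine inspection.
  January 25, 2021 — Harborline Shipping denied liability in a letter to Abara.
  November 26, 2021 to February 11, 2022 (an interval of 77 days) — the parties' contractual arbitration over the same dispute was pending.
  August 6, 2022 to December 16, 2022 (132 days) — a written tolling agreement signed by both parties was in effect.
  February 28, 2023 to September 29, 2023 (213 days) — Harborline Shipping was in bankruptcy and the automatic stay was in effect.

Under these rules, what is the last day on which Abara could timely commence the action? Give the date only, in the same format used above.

November 10, 2023

The claim accrued on September 14, 2017 — the later of the December 4, 2016 act and the September 14, 2017 discovery.
Adding the 5 years base period to September 14, 2017 gives a deadline of September 14, 2022, before any tolling.
The period was tolled for 77 days by the pending related arbitration (November 26, 2021 to February 11, 2022), pushing the deadline to November 30, 2022.
The period was tolled for 132 days by the written tolling agreement (August 6, 2022 to December 16, 2022), pushing the deadline to April 11, 2023.
The automatic bankruptcy stay from February 28, 2023 to September 29, 2023 tolled the period for 213 days, extending the deadline to November 10, 2023.
None of the other events listed affects the running of the period under the stated rules.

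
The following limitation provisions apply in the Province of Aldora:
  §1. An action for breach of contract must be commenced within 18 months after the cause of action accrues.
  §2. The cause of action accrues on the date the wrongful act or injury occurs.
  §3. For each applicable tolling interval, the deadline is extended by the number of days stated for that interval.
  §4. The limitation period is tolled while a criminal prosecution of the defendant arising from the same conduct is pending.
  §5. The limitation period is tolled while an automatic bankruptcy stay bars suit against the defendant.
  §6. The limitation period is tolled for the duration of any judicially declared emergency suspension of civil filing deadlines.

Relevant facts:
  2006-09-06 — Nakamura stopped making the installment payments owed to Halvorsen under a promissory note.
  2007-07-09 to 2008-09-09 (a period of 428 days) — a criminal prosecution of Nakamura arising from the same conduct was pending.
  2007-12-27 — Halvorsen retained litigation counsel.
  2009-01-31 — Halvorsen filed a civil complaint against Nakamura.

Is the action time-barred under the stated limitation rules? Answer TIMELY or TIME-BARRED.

TIMELY

The cause of action accrued on 2006-09-06, the date of the act.
The untolled deadline — 18 months after 2006-09-06 — is 2008-03-06.
Because the pending criminal prosecution ran from 2007-07-09 to 2008-09-09, the deadline is extended by 428 days to 2009-05-08.
Nothing else in the chronology tolls or restarts the period.
Halvorsen filed on 2009-01-31, before the 2009-05-08 deadline, so the action is timely.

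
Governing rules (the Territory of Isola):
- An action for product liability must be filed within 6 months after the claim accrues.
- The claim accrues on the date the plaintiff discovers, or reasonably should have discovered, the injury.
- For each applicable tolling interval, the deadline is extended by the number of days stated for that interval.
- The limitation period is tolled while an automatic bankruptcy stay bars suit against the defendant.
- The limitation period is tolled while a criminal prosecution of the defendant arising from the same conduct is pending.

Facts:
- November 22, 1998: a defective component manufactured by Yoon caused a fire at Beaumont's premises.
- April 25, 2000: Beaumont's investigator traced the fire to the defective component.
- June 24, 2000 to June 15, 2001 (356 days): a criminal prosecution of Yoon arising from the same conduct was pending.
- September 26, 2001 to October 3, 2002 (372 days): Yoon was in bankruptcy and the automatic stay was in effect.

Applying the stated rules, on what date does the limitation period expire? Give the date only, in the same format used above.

The claim did not accrue until Beaumont discovered the injury on April 25, 2000; the November 22, 1998 act date does not start the clock under the stated rule.
The untolled deadline — 6 months after April 25, 2000 — is October 25, 2000.
The pending criminal prosecution from June 24, 2000 to June 15, 2001 tolled the period for 356 days, extending the deadline to October 16, 2001.
The automatic bankruptcy stay from September 26, 2001 to October 3, 2002 tolled the period for 372 days, extending the deadline to October 23, 2002.

October 23, 2002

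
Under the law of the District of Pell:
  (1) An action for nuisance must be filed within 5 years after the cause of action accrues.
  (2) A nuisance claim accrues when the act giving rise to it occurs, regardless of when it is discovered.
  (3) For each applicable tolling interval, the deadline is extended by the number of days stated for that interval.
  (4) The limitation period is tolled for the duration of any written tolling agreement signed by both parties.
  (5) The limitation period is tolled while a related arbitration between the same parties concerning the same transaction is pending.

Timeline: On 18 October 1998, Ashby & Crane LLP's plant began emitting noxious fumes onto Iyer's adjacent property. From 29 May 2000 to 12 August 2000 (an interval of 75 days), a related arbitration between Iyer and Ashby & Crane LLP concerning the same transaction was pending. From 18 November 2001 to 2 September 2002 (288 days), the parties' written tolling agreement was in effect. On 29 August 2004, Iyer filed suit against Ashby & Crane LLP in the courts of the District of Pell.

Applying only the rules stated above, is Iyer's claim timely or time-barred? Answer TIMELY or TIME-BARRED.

TIMELY

The claim accrued on 18 October 1998, when the wrongful act occurred.
The untolled deadline — 5 years after 18 October 1998 — is 18 October 2003.
The period was tolled for 75 days by the pending related arbitration (29 May 2000 to 12 August 2000), pushing the deadline to 1 January 2004.
The period was tolled for 288 days by the written tolling agreement (18 November 2001 to 2 September 2002), pushing the deadline to 15 October 2004.
The 29 August 2004 filing precedes the 15 October 2004 deadline; the claim is timely.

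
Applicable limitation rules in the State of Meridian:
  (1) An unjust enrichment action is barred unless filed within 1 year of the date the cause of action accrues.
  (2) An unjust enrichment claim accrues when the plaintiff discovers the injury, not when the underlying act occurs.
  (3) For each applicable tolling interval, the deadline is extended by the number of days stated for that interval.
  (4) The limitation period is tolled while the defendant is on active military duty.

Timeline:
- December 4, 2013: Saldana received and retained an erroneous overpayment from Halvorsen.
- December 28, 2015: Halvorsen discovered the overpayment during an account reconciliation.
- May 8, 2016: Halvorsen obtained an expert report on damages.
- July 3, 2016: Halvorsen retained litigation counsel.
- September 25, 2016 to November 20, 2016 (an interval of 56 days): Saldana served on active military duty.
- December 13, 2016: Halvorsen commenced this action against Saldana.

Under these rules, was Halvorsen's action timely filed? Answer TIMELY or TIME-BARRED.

TIMELY

The claim did not accrue until Halvorsen discovered the injury on December 28, 2015; the December 4, 2013 act date does not start the clock under the stated rule.
Adding the 1 year base period to December 28, 2015 gives a deadline of December 28, 2016, before any tolling.
The period was tolled for 56 days by the defendant's active military service (September 25, 2016 to November 20, 2016), pushing the deadline to February 22, 2017.
The other events in the timeline have no effect on the limitation period under the stated rules.
The December 13, 2016 filing precedes the February 22, 2017 deadline; the claim is timely.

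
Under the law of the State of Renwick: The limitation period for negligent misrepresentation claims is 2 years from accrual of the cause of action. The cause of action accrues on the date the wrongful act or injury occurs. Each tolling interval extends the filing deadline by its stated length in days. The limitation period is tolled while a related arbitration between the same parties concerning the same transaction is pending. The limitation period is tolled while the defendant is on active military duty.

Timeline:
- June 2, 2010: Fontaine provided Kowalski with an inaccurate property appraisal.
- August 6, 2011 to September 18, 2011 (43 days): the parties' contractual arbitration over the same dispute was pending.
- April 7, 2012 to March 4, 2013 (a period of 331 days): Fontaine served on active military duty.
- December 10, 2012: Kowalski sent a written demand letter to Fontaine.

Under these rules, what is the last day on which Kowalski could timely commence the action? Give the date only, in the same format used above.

The claim accrued on June 2, 2010, when the wrongful act occurred.
Adding the 2 years base period to June 2, 2010 gives a deadline of June 2, 2012, before any tolling.
The pending related arbitration from August 6, 2011 to September 18, 2011 tolled the period for 43 days, extending the deadline to July 15, 2012.
Because the defendant's active military service ran from April 7, 2012 to March 4, 2013, the deadline is extended by 331 days to June 11, 2013.
The other events in the timeline have no effect on the limitation period under the stated rules.

June 11, 2013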